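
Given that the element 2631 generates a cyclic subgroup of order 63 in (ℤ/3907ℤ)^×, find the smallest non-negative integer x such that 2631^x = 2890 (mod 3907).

Baby-step giant-step with m = ceil(sqrt(63)) = 8.
Baby table (2631^j mod 3907 for j=0..7):
  0:1  1:2631  2:2864  3:2488  4:1703  5:3171  6:1456  7:1876
Giant step factor: 2631^(-8) ≡ 1357 (mod 3907).
Scan 2890·1357^i mod 3907 for i = 0, 1, …:
  i=0: 2890   i=1: 3009   i=2: 398   i=3: 920
  i=4: 2107   i=5: 3182   i=6: 739   i=7: 2631
Match at i=7, j=1: x = 7·8 + 1 = 57.

57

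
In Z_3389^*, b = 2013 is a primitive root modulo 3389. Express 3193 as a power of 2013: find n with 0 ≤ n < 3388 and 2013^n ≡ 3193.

132

Baby-step giant-step with m = ceil(sqrt(3388)) = 59.
Baby table (2013^j mod 3389 for j=0..58):
  0:1  1:2013  2:2314  3:1596  4:3365  5:2523  6:2077  7:2364
  8:576  9:450  10:987  11:877  12:3121  13:2756  14:35  15:2675
  16:3043  17:1636  18:2549  19:191  20:1526  21:1404  22:3215  23:2194
  24:655  25:194  26:787  27:1568  28:1225  29:2122  30:1446  31:3036
  32:1101  33:3296  34:2575  35:1694  36:688  37:2232  38:2591  39:12
  40:433  41:656  42:2207  43:3101  44:3164  45:1201  46:1256  47:134
  48:2011  49:1677  50:357  51:173  52:2571  53:420  54:1599  55:2626
  56:2687  57:87  58:2292
Giant step factor: 2013^(-59) ≡ 119 (mod 3389).
Scan 3193·119^i mod 3389 for i = 0, 1, …:
  i=0: 3193   i=1: 399   i=2: 35
Match at i=2, j=14: n = 2·59 + 14 = 132.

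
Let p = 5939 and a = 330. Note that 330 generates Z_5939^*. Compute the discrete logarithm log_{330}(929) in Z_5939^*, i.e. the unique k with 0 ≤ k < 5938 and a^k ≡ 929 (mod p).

Baby-step giant-step with m = ceil(sqrt(5938)) = 78.
Baby table (330^j mod 5939 for j=0..77):
  0:1  1:330  2:1998  3:111  4:996  5:2035  6:443  7:3654
  8:203  9:1661  10:1742  11:4716  12:262  13:3314  14:844  15:5326
  16:5575  17:4599  18:3225  19:1169  20:5674  21:1635  22:5040  23:280
  24:3315  25:1174  26:1385  27:5686  28:5595  29:5260  30:1612  31:3389
  32:1838  33:762  34:2022  35:2092  36:1436  37:4699  38:591  39:4982
  40:4896  41:272  42:675  43:3007  44:497  45:3657  46:1193  47:1716
  48:2075  49:1765  50:428  51:4643  52:5867  53:5935  54:4619  55:3886
  56:5495  57:1955  58:3738  59:4167  60:3201  61:5127  62:5234  63:4910
  64:4892  65:4891  66:4561  67:2563  68:2452  69:1456  70:5360  71:4917
  72:1263  73:1060  74:5338  75:3596  76:4819  77:4557
Giant step factor: 330^(-78) ≡ 2948 (mod 5939).
Scan 929·2948^i mod 5939 for i = 0, 1, …:
  i=0: 929   i=1: 813   i=2: 3307   i=3: 3137
  i=4: 853   i=5: 2447   i=6: 3810   i=7: 1231
  i=8: 259   i=9: 3340     …   i=58: 3578
  i=59: 280
Match at i=59, j=23: k = 59·78 + 23 = 4625.

4625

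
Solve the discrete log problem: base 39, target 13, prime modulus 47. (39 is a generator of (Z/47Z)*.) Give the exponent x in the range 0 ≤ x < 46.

Baby-step giant-step with m = ceil(sqrt(46)) = 7.
Baby table (39^j mod 47 for j=0..6):
  0:1  1:39  2:17  3:5  4:7  5:38  6:25
Giant step factor: 39^(-7) ≡ 43 (mod 47).
Scan 13·43^i mod 47 for i = 0, 1, …:
  i=0: 13   i=1: 42   i=2: 20   i=3: 14
  i=4: 38
Match at i=4, j=5: x = 4·7 + 5 = 33.

33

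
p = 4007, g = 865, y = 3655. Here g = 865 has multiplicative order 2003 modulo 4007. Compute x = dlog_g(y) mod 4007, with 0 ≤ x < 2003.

67

Baby-step giant-step with m = ceil(sqrt(2003)) = 45.
Baby table (865^j mod 4007 for j=0..44):
  0:1  1:865  2:2923  3:3985  4:1005  5:3813  6:484  7:1932
  8:261  9:1373  10:1573  11:2272  12:1850  13:1457  14:2107  15:3377
  16:2  17:1730  18:1839  19:3963  20:2010  21:3619  22:968  23:3864
  24:522  25:2746  26:3146  27:537  28:3700  29:2914  30:207  31:2747
  32:4  33:3460  34:3678  35:3919  36:13  37:3231  38:1936  39:3721
  40:1044  41:1485  42:2285  43:1074  44:3393
Giant step factor: 865^(-45) ≡ 999 (mod 4007).
Scan 3655·999^i mod 4007 for i = 0, 1, …:
  i=0: 3655   i=1: 968
Match at i=1, j=22: x = 1·45 + 22 = 67.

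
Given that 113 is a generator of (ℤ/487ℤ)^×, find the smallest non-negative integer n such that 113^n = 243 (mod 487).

107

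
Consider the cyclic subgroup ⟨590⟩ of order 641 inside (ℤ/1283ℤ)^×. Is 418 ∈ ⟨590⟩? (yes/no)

no

418 ∈ ⟨590⟩ iff 418^641 ≡ 1 (mod 1283), since |⟨590⟩| = 641.
418^641 mod 1283 = 1282.
Since 1282 ≠ 1, 418 does not lie in the subgroup.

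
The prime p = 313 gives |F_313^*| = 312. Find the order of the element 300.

156

The order of 300 must divide p − 1 = 312 = 2^3 · 3 · 13.
Divisors: 1, 2, 3, 4, 6, 8, 12, 13, 24, 26, 39, 52, 78, 104, 156, 312.
Check each in increasing order: 300^1 ≡ 300;  300^2 ≡ 169;  300^3 ≡ 307;  300^4 ≡ 78;  300^6 ≡ 36;  300^8 ≡ 137;  300^12 ≡ 44;  300^13 ≡ 54;  300^24 ≡ 58;  300^26 ≡ 99;  300^39 ≡ 25;  300^52 ≡ 98;  300^78 ≡ 312;  300^104 ≡ 214;  300^156 ≡ 1.
Smallest exponent giving 1 is 156.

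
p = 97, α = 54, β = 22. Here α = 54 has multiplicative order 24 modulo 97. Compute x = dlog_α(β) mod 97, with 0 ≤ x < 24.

6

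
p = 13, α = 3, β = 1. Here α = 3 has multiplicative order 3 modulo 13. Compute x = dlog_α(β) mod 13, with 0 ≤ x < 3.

Successive powers of 3 modulo 13:
  3^0=1
So 3^0 ≡ 1 (mod 13), giving x = 0.

0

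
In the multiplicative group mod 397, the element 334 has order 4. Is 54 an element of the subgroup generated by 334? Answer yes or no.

⟨334⟩ has order 4; its elements mod 397 are {1, 63, 334, 396}.
54 is not in this set.

no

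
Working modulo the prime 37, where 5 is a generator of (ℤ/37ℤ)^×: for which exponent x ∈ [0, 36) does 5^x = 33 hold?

4

Successive powers of 5 modulo 37:
  5^0=1  5^1=5  5^2=25  5^3=14  5^4=33
So 5^4 ≡ 33 (mod 37), giving x = 4.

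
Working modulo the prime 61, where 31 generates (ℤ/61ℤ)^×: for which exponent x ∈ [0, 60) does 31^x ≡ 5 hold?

Baby-step giant-step with m = ceil(sqrt(60)) = 8.
Baby table (31^j mod 61 for j=0..7):
  0:1  1:31  2:46  3:23  4:42  5:21  6:41  7:51
Giant step factor: 31^(-8) ≡ 12 (mod 61).
Scan 5·12^i mod 61 for i = 0, 1, …:
  i=0: 5   i=1: 60   i=2: 49   i=3: 39
  i=4: 41
Match at i=4, j=6: x = 4·8 + 6 = 38.

38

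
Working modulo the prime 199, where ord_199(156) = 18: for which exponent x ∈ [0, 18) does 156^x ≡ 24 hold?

Successive powers of 156 modulo 199:
  156^0=1  156^1=156  156^2=58  156^3=93  156^4=180  156^5=21
  156^6=92  156^7=24
So 156^7 ≡ 24 (mod 199), giving x = 7.

7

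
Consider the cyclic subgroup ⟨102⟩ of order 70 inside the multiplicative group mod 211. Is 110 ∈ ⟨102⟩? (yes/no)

no

110 ∈ ⟨102⟩ iff 110^70 ≡ 1 (mod 211), since |⟨102⟩| = 70.
110^70 mod 211 = 196.
Since 196 ≠ 1, 110 does not lie in the subgroup.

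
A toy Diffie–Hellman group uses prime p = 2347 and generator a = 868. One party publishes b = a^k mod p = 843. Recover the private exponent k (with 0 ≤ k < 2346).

1408

Baby-step giant-step with m = ceil(sqrt(2346)) = 49.
Baby table (868^j mod 2347 for j=0..48):
  0:1  1:868  2:37  3:1605  4:1369  5:710  6:1366  7:453
  8:1255  9:332  10:1842  11:549  12:91  13:1537  14:1020  15:541
  16:188  17:1241  18:2262  19:1324  20:1549  21:2048  22:985  23:672
  24:1240  25:1394  26:1287  27:2291  28:679  29:275  30:1653  31:787
  32:139  33:955  34:449  35:130  36:184  37:116  38:2114  39:1945
  40:767  41:1555  42:215  43:1207  44:914  45:66  46:960  47:95
  48:315
Giant step factor: 868^(-49) ≡ 1280 (mod 2347).
Scan 843·1280^i mod 2347 for i = 0, 1, …:
  i=0: 843   i=1: 1767   i=2: 1599   i=3: 136
  i=4: 402   i=5: 567   i=6: 537   i=7: 2036
  i=8: 910   i=9: 688     …   i=27: 1335
  i=28: 184
Match at i=28, j=36: k = 28·49 + 36 = 1408.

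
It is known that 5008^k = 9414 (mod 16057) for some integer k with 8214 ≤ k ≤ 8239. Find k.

8214

Compute 5008^8214 mod 16057 = 9414, then multiply by 5008 repeatedly:
  5008^8214=9414
Found 9414 at exponent 8214.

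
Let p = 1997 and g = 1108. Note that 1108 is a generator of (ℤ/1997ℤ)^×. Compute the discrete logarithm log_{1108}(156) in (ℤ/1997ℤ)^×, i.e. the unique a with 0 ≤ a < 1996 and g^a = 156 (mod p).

708

Baby-step giant-step with m = ceil(sqrt(1996)) = 45.
Baby table (1108^j mod 1997 for j=0..44):
  0:1  1:1108  2:1506  3:1153  4:1441  5:1025  6:1404  7:1966
  8:1598  9:1242  10:203  11:1260  12:177  13:410  14:961  15:387
  16:1438  17:1695  18:880  19:504  20:1269  21:164  22:1982  23:1353
  24:1374  25:678  26:352  27:601  28:907  29:465  30:1991  31:1340
  32:949  33:1070  34:1339  35:1838  36:1561  37:186  38:397  39:536
  40:779  41:428  42:935  43:1534  44:225
Giant step factor: 1108^(-45) ≡ 510 (mod 1997).
Scan 156·510^i mod 1997 for i = 0, 1, …:
  i=0: 156   i=1: 1677   i=2: 554   i=3: 963
  i=4: 1865   i=5: 578   i=6: 1221   i=7: 1643
  i=8: 1187   i=9: 279     …   i=14: 1725
  i=15: 1070
Match at i=15, j=33: a = 15·45 + 33 = 708.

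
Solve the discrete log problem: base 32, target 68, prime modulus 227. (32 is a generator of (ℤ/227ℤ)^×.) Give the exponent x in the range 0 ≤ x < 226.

201

Baby-step giant-step with m = ceil(sqrt(226)) = 16.
Baby table (32^j mod 227 for j=0..15):
  0:1  1:32  2:116  3:80  4:63  5:200  6:44  7:46
  8:110  9:115  10:48  11:174  12:120  13:208  14:73  15:66
Giant step factor: 32^(-16) ≡ 102 (mod 227).
Scan 68·102^i mod 227 for i = 0, 1, …:
  i=0: 68   i=1: 126   i=2: 140   i=3: 206
  i=4: 128   i=5: 117   i=6: 130   i=7: 94
  i=8: 54   i=9: 60   i=10: 218   i=11: 217
  i=12: 115
Match at i=12, j=9: x = 12·16 + 9 = 201.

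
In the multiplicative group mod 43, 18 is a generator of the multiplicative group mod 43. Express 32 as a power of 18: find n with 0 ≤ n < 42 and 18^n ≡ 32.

9

Successive powers of 18 modulo 43:
  18^0=1  18^1=18  18^2=23  18^3=27  18^4=13  18^5=19
  18^6=41  18^7=7  18^8=40  18^9=32
So 18^9 ≡ 32 (mod 43), giving n = 9.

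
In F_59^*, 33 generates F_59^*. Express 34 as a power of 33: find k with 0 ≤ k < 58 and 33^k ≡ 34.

Baby-step giant-step with m = ceil(sqrt(58)) = 8.
Baby table (33^j mod 59 for j=0..7):
  0:1  1:33  2:27  3:6  4:21  5:44  6:36  7:8
Giant step factor: 33^(-8) ≡ 19 (mod 59).
Scan 34·19^i mod 59 for i = 0, 1, …:
  i=0: 34   i=1: 56   i=2: 2   i=3: 38
  i=4: 14   i=5: 30   i=6: 39   i=7: 33
Match at i=7, j=1: k = 7·8 + 1 = 57.

57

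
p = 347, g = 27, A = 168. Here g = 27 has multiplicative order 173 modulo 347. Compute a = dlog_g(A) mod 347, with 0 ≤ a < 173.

Baby-step giant-step with m = ceil(sqrt(173)) = 14.
Baby table (27^j mod 347 for j=0..13):
  0:1  1:27  2:35  3:251  4:184  5:110  6:194  7:33
  8:197  9:114  10:302  11:173  12:160  13:156
Giant step factor: 27^(-14) ≡ 94 (mod 347).
Scan 168·94^i mod 347 for i = 0, 1, …:
  i=0: 168   i=1: 177   i=2: 329   i=3: 43
  i=4: 225   i=5: 330   i=6: 137   i=7: 39
  i=8: 196   i=9: 33
Match at i=9, j=7: a = 9·14 + 7 = 133.

133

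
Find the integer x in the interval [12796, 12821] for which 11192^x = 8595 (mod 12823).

12796

Compute 11192^12796 mod 12823 = 8595, then multiply by 11192 repeatedly:
  11192^12796=8595
Found 8595 at exponent 12796.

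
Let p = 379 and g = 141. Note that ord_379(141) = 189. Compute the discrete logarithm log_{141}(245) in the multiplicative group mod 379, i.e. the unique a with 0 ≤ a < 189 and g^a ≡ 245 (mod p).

130

Baby-step giant-step with m = ceil(sqrt(189)) = 14.
Baby table (141^j mod 379 for j=0..13):
  0:1  1:141  2:173  3:137  4:367  5:203  6:198  7:251
  8:144  9:217  10:277  11:20  12:167  13:49
Giant step factor: 141^(-14) ≡ 61 (mod 379).
Scan 245·61^i mod 379 for i = 0, 1, …:
  i=0: 245   i=1: 164   i=2: 150   i=3: 54
  i=4: 262   i=5: 64   i=6: 114   i=7: 132
  i=8: 93   i=9: 367
Match at i=9, j=4: a = 9·14 + 4 = 130.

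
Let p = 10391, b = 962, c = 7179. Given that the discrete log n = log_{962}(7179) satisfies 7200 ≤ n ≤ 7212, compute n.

7201

Compute 962^7200 mod 10391 = 9934, then multiply by 962 repeatedly:
  962^7200=9934  962^7201=7179
Found 7179 at exponent 7201.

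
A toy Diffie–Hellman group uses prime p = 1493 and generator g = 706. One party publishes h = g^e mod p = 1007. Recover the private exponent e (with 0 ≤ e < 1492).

1434

Baby-step giant-step with m = ceil(sqrt(1492)) = 39.
Baby table (706^j mod 1493 for j=0..38):
  0:1  1:706  2:1267  3:195  4:314  5:720  6:700  7:17
  8:58  9:637  10:329  11:859  12:296  13:1449  14:289  15:986
  16:378  17:1114  18:1166  19:553  20:745  21:434  22:339  23:454
  24:1022  25:413  26:443  27:721  28:1406  29:1284  30:253  31:951
  32:1049  33:66  34:313  35:14  36:926  37:1315  38:1237
Giant step factor: 706^(-39) ≡ 1475 (mod 1493).
Scan 1007·1475^i mod 1493 for i = 0, 1, …:
  i=0: 1007   i=1: 1283   i=2: 794   i=3: 638
  i=4: 460   i=5: 678   i=6: 1233   i=7: 201
  i=8: 861   i=9: 925     …   i=35: 1396
  i=36: 253
Match at i=36, j=30: e = 36·39 + 30 = 1434.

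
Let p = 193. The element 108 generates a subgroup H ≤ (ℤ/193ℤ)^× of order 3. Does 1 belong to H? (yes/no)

1 ∈ ⟨108⟩ iff 1^3 ≡ 1 (mod 193), since |⟨108⟩| = 3.
1^3 mod 193 = 1.
Since 1 = 1, 1 lies in the subgroup.

yes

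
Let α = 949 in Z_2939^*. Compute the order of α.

The order of 949 must divide p − 1 = 2938 = 2 · 13 · 113.
Divisors: 1, 2, 13, 26, 113, 226, 1469, 2938.
Check each in increasing order: 949^1 ≡ 949;  949^2 ≡ 1267;  949^13 ≡ 2802;  949^26 ≡ 1135;  949^113 ≡ 2248;  949^226 ≡ 1363;  949^1469 ≡ 1.
Smallest exponent giving 1 is 1469.

1469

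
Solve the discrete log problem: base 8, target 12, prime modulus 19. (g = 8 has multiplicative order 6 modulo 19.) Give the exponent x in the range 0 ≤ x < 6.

Successive powers of 8 modulo 19:
  8^0=1  8^1=8  8^2=7  8^3=18  8^4=11  8^5=12
So 8^5 ≡ 12 (mod 19), giving x = 5.

5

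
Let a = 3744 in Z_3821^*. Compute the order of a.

The order of 3744 must divide p − 1 = 3820 = 2^2 · 5 · 191.
Divisors: 1, 2, 4, 5, 10, 20, 191, 382, 764, 955, 1910, 3820.
Check each in increasing order: 3744^1 ≡ 3744;  3744^2 ≡ 2108;  3744^4 ≡ 3662;  3744^5 ≡ 780;  3744^10 ≡ 861;  3744^20 ≡ 47;  3744^191 ≡ 3732;  3744^382 ≡ 279;  3744^764 ≡ 1421;  3744^955 ≡ 3445;  3744^1910 ≡ 3820;  3744^3820 ≡ 1.
Smallest exponent giving 1 is 3820.

3820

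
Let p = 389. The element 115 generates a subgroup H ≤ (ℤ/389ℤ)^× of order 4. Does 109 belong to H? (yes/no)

no

⟨115⟩ has order 4; its elements mod 389 are {1, 115, 274, 388}.
109 is not in this set.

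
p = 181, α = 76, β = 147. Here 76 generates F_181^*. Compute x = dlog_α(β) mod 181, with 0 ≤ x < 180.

Baby-step giant-step with m = ceil(sqrt(180)) = 14.
Baby table (76^j mod 181 for j=0..13):
  0:1  1:76  2:165  3:51  4:75  5:89  6:67  7:24
  8:14  9:159  10:138  11:171  12:145  13:160
Giant step factor: 76^(-14) ≡ 11 (mod 181).
Scan 147·11^i mod 181 for i = 0, 1, …:
  i=0: 147   i=1: 169   i=2: 49   i=3: 177
  i=4: 137   i=5: 59   i=6: 106   i=7: 80
  i=8: 156   i=9: 87   i=10: 52   i=11: 29
  i=12: 138
Match at i=12, j=10: x = 12·14 + 10 = 178.

178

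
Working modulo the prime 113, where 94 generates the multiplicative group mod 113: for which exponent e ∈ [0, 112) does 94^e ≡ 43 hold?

61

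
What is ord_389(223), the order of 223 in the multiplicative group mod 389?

The order of 223 must divide p − 1 = 388 = 2^2 · 97.
Divisors: 1, 2, 4, 97, 194, 388.
Check each in increasing order: 223^1 ≡ 223;  223^2 ≡ 326;  223^4 ≡ 79;  223^97 ≡ 1.
Smallest exponent giving 1 is 97.

97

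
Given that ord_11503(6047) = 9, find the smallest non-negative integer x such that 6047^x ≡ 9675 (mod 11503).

Successive powers of 6047 modulo 11503:
  6047^0=1  6047^1=6047  6047^2=9675
So 6047^2 ≡ 9675 (mod 11503), giving x = 2.

2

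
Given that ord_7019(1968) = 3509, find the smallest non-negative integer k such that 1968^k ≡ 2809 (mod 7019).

Successive powers of 1968 modulo 7019:
  1968^0=1  1968^1=1968  1968^2=5555  1968^3=3657  1968^4=2501  1968^5=1649
  1968^6=2454  1968^7=400  1968^8=1072  1968^9=3996  1968^10=2848  1968^11=3702
  1968^12=6833  1968^13=5959  1968^14=5582  1968^15=641  1968^16=5087  1968^17=2122
  1968^18=6810  1968^19=2809
So 1968^19 ≡ 2809 (mod 7019), giving k = 19.

19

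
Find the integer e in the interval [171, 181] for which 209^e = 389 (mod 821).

177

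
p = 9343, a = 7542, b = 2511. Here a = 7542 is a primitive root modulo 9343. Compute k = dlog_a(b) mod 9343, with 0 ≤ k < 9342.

Baby-step giant-step with m = ceil(sqrt(9342)) = 97.
Baby table (7542^j mod 9343 for j=0..96):
  0:1  1:7542  2:1580  3:4035  4:1819  5:3374  6:5719  7:5410
  8:1339  9:8298  10:4102  11:2611  12:6461  13:5117  14:5824  15:3165
  16:8408  17:2195  18:8237  19:1847  20:9004  21:3244  22:6274  23:5556
  24:9340  25:5403  26:4603  27:6581  28:3886  29:8564  30:1529  31:2456
  32:5326  33:3135  34:6380  35:1510  36:8646  37:3335  38:1214  39:9191
  40:2805  41:2758  42:3318  43:3802  44:1017  45:8954  46:9207  47:2018
  48:9  49:2477  50:4877  51:8286  52:7028  53:2337  54:4756  55:1975
  56:2708  57:9281  58:8889  59:4813  60:2091  61:8681  62:5701  63:456
  64:928  65:1069  66:8732  67:7280  68:6292  69:1167  70:408  71:3289
  72:9316  73:1912  74:4055  75:3171  76:6945  77:2332  78:4418  79:3418
  80:1219  81:186  82:1362  83:4247  84:3070  85:1986  86:1583  87:7975
  88:6559  89:6136  90:1833  91:6189  92:9153  93:5842  94:8119  95:8819
  96:81
Giant step factor: 7542^(-97) ≡ 4937 (mod 9343).
Scan 2511·4937^i mod 9343 for i = 0, 1, …:
  i=0: 2511   i=1: 7989   i=2: 4890   i=3: 8961
  i=4: 1352   i=5: 3922   i=6: 4218   i=7: 8062
  i=8: 914   i=9: 9092     …   i=58: 3629
  i=59: 5842
Match at i=59, j=93: k = 59·97 + 93 = 5816.

5816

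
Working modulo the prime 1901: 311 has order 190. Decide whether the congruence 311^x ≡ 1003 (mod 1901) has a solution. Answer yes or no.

1003 ∈ ⟨311⟩ iff 1003^190 ≡ 1 (mod 1901), since |⟨311⟩| = 190.
1003^190 mod 1901 = 677.
Since 677 ≠ 1, 1003 does not lie in the subgroup.

no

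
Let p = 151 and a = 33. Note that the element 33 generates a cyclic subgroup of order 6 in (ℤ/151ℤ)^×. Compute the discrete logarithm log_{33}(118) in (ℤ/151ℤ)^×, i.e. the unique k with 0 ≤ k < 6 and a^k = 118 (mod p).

Successive powers of 33 modulo 151:
  33^0=1  33^1=33  33^2=32  33^3=150  33^4=118
So 33^4 ≡ 118 (mod 151), giving k = 4.

4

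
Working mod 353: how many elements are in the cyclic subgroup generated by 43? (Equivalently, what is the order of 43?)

176

The order of 43 must divide p − 1 = 352 = 2^5 · 11.
Divisors: 1, 2, 4, 8, 11, 16, 22, 32, 44, 88, 176, 352.
Check each in increasing order: 43^1 ≡ 43;  43^2 ≡ 84;  43^4 ≡ 349;  43^8 ≡ 16;  43^11 ≡ 253;  43^16 ≡ 256;  43^22 ≡ 116;  43^32 ≡ 231;  43^44 ≡ 42;  43^88 ≡ 352;  43^176 ≡ 1.
Smallest exponent giving 1 is 176.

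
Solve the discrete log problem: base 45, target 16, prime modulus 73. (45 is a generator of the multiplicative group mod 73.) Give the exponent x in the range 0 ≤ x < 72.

8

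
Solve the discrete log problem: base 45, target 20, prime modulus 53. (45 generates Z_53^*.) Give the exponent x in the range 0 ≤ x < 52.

25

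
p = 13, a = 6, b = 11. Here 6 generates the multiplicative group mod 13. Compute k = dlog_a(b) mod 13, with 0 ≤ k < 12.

11

Successive powers of 6 modulo 13:
  6^0=1  6^1=6  6^2=10  6^3=8  6^4=9  6^5=2
  6^6=12  6^7=7  6^8=3  6^9=5  6^10=4  6^11=11
So 6^11 ≡ 11 (mod 13), giving k = 11.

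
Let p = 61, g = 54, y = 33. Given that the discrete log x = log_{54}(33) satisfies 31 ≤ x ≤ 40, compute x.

39

Compute 54^31 mod 61 = 7, then multiply by 54 repeatedly:
  54^31=7  54^32=12  54^33=38  54^34=39  54^35=32
  54^36=20  54^37=43  54^38=4  54^39=33
Found 33 at exponent 39.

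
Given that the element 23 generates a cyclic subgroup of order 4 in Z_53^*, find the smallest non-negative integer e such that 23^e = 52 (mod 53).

Successive powers of 23 modulo 53:
  23^0=1  23^1=23  23^2=52
So 23^2 ≡ 52 (mod 53), giving e = 2.

2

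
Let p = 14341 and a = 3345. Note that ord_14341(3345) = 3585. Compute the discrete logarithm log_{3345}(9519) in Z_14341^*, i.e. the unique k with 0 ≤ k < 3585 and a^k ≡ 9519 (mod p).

246

Baby-step giant-step with m = ceil(sqrt(3585)) = 60.
Baby table (3345^j mod 14341 for j=0..59):
  0:1  1:3345  2:3045  3:3415  4:7739  5:1450  6:2992  7:12563
  8:4105  9:6888  10:8714  11:7418  12:3280  13:735  14:6264  15:879
  16:350  17:9129  18:4516  19:4947  20:12542  21:5565  22:307  23:8704
  24:2650  25:1512  26:9608  27:579  28:720  29:13453  30:12568  31:6489
  32:7772  33:11448  34:3090  35:10530  36:1354  37:11715  38:7063  39:6108
  40:9676  41:12924  42:7006  43:1876  44:8203  45:4702  46:10454  47:5272
  48:9751  49:5661  50:5925  51:14204  52:647  53:13065  54:5398  55:991
  56:2124  57:5985  58:14130  59:11255
Giant step factor: 3345^(-60) ≡ 3467 (mod 14341).
Scan 9519·3467^i mod 14341 for i = 0, 1, …:
  i=0: 9519   i=1: 3732   i=2: 3262   i=3: 8646
  i=4: 2992
Match at i=4, j=6: k = 4·60 + 6 = 246.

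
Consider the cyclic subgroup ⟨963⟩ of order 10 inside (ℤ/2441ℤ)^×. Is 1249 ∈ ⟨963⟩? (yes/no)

1249 ∈ ⟨963⟩ iff 1249^10 ≡ 1 (mod 2441), since |⟨963⟩| = 10.
1249^10 mod 2441 = 76.
Since 76 ≠ 1, 1249 does not lie in the subgroup.

no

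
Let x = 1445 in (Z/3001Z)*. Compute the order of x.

750

The order of 1445 must divide p − 1 = 3000 = 2^3 · 3 · 5^3.
Divisors: 1, 2, 3, 4, 5, 6, 8, 10, 12, 15, 20, 24, 25, 30, 40, 50, 60, 75, 100, 120, 125, 150, 200, 250, 300, 375, 500, 600, 750, 1000, 1500, 3000.
Check each in increasing order: 1445^1 ≡ 1445;  1445^2 ≡ 2330;  1445^3 ≡ 2729;  1445^4 ≡ 91;  1445^5 ≡ 2452;  1445^6 ≡ 1960;  1445^8 ≡ 2279;  1445^10 ≡ 1301;  1445^12 ≡ 320;  1445^15 ≡ 2990;  1445^20 ≡ 37;  1445^24 ≡ 366;  1445^25 ≡ 694;  1445^30 ≡ 121;  1445^40 ≡ 1369;  1445^50 ≡ 1476;  1445^60 ≡ 2637;  1445^75 ≡ 1003;  1445^100 ≡ 2851;  1445^120 ≡ 452;  1445^125 ≡ 935;  1445^150 ≡ 674;  1445^200 ≡ 1493;  1445^250 ≡ 934;  1445^300 ≡ 1125;  1445^375 ≡ 3000;  1445^500 ≡ 2066;  1445^600 ≡ 2204;  1445^750 ≡ 1.
Smallest exponent giving 1 is 750.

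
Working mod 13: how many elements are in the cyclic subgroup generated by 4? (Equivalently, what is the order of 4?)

The order of 4 must divide p − 1 = 12 = 2^2 · 3.
Divisors: 1, 2, 3, 4, 6, 12.
Check each in increasing order: 4^1 ≡ 4;  4^2 ≡ 3;  4^3 ≡ 12;  4^4 ≡ 9;  4^6 ≡ 1.
Smallest exponent giving 1 is 6.

6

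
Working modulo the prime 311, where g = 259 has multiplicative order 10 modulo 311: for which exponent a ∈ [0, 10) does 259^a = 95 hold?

Successive powers of 259 modulo 311:
  259^0=1  259^1=259  259^2=216  259^3=275  259^4=6  259^5=310
  259^6=52  259^7=95
So 259^7 ≡ 95 (mod 311), giving a = 7.

7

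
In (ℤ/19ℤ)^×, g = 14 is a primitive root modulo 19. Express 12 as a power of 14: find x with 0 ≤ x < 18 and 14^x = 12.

Successive powers of 14 modulo 19:
  14^0=1  14^1=14  14^2=6  14^3=8  14^4=17  14^5=10
  14^6=7  14^7=3  14^8=4  14^9=18  14^10=5  14^11=13
  14^12=11  14^13=2  14^14=9  14^15=12
So 14^15 ≡ 12 (mod 19), giving x = 15.

15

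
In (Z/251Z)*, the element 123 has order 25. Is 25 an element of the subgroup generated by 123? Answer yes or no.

yes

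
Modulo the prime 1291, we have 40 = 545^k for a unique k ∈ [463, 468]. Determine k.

465

Compute 545^463 mod 1291 = 544, then multiply by 545 repeatedly:
  545^463=544  545^464=841  545^465=40
Found 40 at exponent 465.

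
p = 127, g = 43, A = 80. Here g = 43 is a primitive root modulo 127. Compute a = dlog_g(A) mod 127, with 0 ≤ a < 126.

39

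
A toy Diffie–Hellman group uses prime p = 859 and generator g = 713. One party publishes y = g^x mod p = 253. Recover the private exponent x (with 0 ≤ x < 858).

428

Baby-step giant-step with m = ceil(sqrt(858)) = 30.
Baby table (713^j mod 859 for j=0..29):
  0:1  1:713  2:700  3:21  4:370  5:97  6:441  7:39
  8:319  9:671  10:819  11:686  12:347  13:19  14:662  15:415
  16:399  17:158  18:125  19:648  20:741  21:48  22:723  23:99
  24:149  25:580  26:361  27:552  28:154  29:709
Giant step factor: 713^(-30) ≡ 477 (mod 859).
Scan 253·477^i mod 859 for i = 0, 1, …:
  i=0: 253   i=1: 421   i=2: 670   i=3: 42
  i=4: 277   i=5: 702   i=6: 703   i=7: 321
  i=8: 215   i=9: 334     …   i=13: 712
  i=14: 319
Match at i=14, j=8: x = 14·30 + 8 = 428.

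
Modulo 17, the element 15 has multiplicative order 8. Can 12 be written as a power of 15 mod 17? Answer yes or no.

no

12 ∈ ⟨15⟩ iff 12^8 ≡ 1 (mod 17), since |⟨15⟩| = 8.
12^8 mod 17 = 16.
Since 16 ≠ 1, 12 does not lie in the subgroup.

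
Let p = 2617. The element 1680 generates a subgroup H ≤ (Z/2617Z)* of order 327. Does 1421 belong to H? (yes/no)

1421 ∈ ⟨1680⟩ iff 1421^327 ≡ 1 (mod 2617), since |⟨1680⟩| = 327.
1421^327 mod 2617 = 1.
Since 1 = 1, 1421 lies in the subgroup.

yes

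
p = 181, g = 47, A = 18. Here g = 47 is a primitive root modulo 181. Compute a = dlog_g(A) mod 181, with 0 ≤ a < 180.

Baby-step giant-step with m = ceil(sqrt(180)) = 14.
Baby table (47^j mod 181 for j=0..13):
  0:1  1:47  2:37  3:110  4:102  5:88  6:154  7:179
  8:87  9:107  10:142  11:158  12:5  13:54
Giant step factor: 47^(-14) ≡ 136 (mod 181).
Scan 18·136^i mod 181 for i = 0, 1, …:
  i=0: 18   i=1: 95   i=2: 69   i=3: 153
  i=4: 174   i=5: 134   i=6: 124   i=7: 31
  i=8: 53   i=9: 149   i=10: 173   i=11: 179
Match at i=11, j=7: a = 11·14 + 7 = 161.

161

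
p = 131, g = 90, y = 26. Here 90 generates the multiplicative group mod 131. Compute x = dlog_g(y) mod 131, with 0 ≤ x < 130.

Baby-step giant-step with m = ceil(sqrt(130)) = 12.
Baby table (90^j mod 131 for j=0..11):
  0:1  1:90  2:109  3:116  4:91  5:68  6:94  7:76
  8:28  9:31  10:39  11:104
Giant step factor: 90^(-12) ≡ 20 (mod 131).
Scan 26·20^i mod 131 for i = 0, 1, …:
  i=0: 26   i=1: 127   i=2: 51   i=3: 103
  i=4: 95   i=5: 66   i=6: 10   i=7: 69
  i=8: 70   i=9: 90
Match at i=9, j=1: x = 9·12 + 1 = 109.

109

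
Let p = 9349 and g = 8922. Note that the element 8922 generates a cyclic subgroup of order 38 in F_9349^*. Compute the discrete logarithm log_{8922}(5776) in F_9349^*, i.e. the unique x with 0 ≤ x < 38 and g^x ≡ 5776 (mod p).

26

Successive powers of 8922 modulo 9349:
  8922^0=1  8922^1=8922  8922^2=4698  8922^3=3989  8922^4=7564  8922^5=4926
  8922^6=123  8922^7=3573  8922^8=7565  8922^9=4499  8922^10=4821  8922^11=7562
  8922^12=5780  8922^13=76  8922^14=4944  8922^15=1786  8922^16=3996  8922^17=4575
  8922^18=416  8922^19=9348  8922^20=427  8922^21=4651  8922^22=5360  8922^23=1785
  8922^24=4423  8922^25=9226  8922^26=5776
So 8922^26 ≡ 5776 (mod 9349), giving x = 26.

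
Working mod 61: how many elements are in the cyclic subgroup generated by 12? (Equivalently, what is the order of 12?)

15

The order of 12 must divide p − 1 = 60 = 2^2 · 3 · 5.
Divisors: 1, 2, 3, 4, 5, 6, 10, 12, 15, 20, 30, 60.
Check each in increasing order: 12^1 ≡ 12;  12^2 ≡ 22;  12^3 ≡ 20;  12^4 ≡ 57;  12^5 ≡ 13;  12^6 ≡ 34;  12^10 ≡ 47;  12^12 ≡ 58;  12^15 ≡ 1.
Smallest exponent giving 1 is 15.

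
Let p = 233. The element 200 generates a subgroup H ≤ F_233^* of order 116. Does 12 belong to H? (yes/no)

12 ∈ ⟨200⟩ iff 12^116 ≡ 1 (mod 233), since |⟨200⟩| = 116.
12^116 mod 233 = 232.
Since 232 ≠ 1, 12 does not lie in the subgroup.

no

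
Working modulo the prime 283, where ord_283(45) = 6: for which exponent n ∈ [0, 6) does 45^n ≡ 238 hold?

4

Successive powers of 45 modulo 283:
  45^0=1  45^1=45  45^2=44  45^3=282  45^4=238
So 45^4 ≡ 238 (mod 283), giving n = 4.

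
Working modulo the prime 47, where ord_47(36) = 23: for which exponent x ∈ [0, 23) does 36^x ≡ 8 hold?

Successive powers of 36 modulo 47:
  36^0=1  36^1=36  36^2=27  36^3=32  36^4=24  36^5=18
  36^6=37  36^7=16  36^8=12  36^9=9  36^10=42  36^11=8
So 36^11 ≡ 8 (mod 47), giving x = 11.

11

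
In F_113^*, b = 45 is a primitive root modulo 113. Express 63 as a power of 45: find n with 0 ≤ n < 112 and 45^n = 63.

66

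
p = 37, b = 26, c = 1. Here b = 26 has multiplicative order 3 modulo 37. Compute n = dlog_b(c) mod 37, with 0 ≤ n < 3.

Successive powers of 26 modulo 37:
  26^0=1
So 26^0 ≡ 1 (mod 37), giving n = 0.

0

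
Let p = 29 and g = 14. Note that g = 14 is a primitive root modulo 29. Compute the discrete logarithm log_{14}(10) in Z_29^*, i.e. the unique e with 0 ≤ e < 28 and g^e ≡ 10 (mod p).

19

Successive powers of 14 modulo 29:
  14^0=1  14^1=14  14^2=22  14^3=18  14^4=20  14^5=19
  14^6=5  14^7=12  14^8=23  14^9=3  14^10=13  14^11=8
  14^12=25  14^13=2  14^14=28  14^15=15  14^16=7  14^17=11
  14^18=9  14^19=10
So 14^19 ≡ 10 (mod 29), giving e = 19.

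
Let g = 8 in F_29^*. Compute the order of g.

The order of 8 must divide p − 1 = 28 = 2^2 · 7.
Divisors: 1, 2, 4, 7, 14, 28.
Check each in increasing order: 8^1 ≡ 8;  8^2 ≡ 6;  8^4 ≡ 7;  8^7 ≡ 17;  8^14 ≡ 28;  8^28 ≡ 1.
Smallest exponent giving 1 is 28.

28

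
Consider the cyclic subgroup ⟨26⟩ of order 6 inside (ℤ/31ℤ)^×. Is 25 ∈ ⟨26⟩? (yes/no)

⟨26⟩ has order 6; its elements mod 31 are {1, 5, 6, 25, 26, 30}.
25 is in this set.

yes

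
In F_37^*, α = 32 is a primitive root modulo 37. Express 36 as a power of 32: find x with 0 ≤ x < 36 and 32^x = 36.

18

Successive powers of 32 modulo 37:
  32^0=1  32^1=32  32^2=25  32^3=23  32^4=33  32^5=20
  32^6=11  32^7=19  32^8=16  32^9=31  32^10=30  32^11=35
  32^12=10  32^13=24  32^14=28  32^15=8  32^16=34  32^17=15
  32^18=36
So 32^18 ≡ 36 (mod 37), giving x = 18.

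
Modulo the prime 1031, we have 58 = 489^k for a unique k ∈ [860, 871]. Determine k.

Compute 489^860 mod 1031 = 217, then multiply by 489 repeatedly:
  489^860=217  489^861=951  489^862=58
Found 58 at exponent 862.

862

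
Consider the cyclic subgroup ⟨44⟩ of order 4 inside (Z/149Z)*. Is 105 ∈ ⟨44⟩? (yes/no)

yes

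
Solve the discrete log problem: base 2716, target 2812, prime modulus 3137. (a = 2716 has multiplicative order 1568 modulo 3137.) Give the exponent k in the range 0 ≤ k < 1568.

Baby-step giant-step with m = ceil(sqrt(1568)) = 40.
Baby table (2716^j mod 3137 for j=0..39):
  0:1  1:2716  2:1569  3:1358  4:2353  5:679  6:2745  7:1908
  8:2941  9:954  10:3039  11:477  12:3088  13:1807  14:1544  15:2472
  16:772  17:1236  18:386  19:618  20:193  21:309  22:1665  23:1723
  24:2401  25:2430  26:2769  27:1215  28:2953  29:2176  30:3045  31:1088
  32:3091  33:544  34:3114  35:272  36:1557  37:136  38:2347  39:68
Giant step factor: 2716^(-40) ≡ 818 (mod 3137).
Scan 2812·818^i mod 3137 for i = 0, 1, …:
  i=0: 2812   i=1: 795   i=2: 951   i=3: 3079
  i=4: 2748   i=5: 1772   i=6: 202   i=7: 2112
  i=8: 2266   i=9: 2758     …   i=34: 1573
  i=35: 544
Match at i=35, j=33: k = 35·40 + 33 = 1433.

1433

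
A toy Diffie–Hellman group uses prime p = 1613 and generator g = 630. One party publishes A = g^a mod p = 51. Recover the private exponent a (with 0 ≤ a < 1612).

Baby-step giant-step with m = ceil(sqrt(1612)) = 41.
Baby table (630^j mod 1613 for j=0..40):
  0:1  1:630  2:102  3:1353  4:726  5:901  6:1467  7:1574
  8:1238  9:861  10:462  11:720  12:347  13:855  14:1521  15:108
  16:294  17:1338  18:954  19:984  20:528  21:362  22:627  23:1438
  24:1047  25:1506  26:336  27:377  28:399  29:1355  30:373  31:1105
  32:947  33:1413  34:1427  35:569  36:384  37:1583  38:456  39:166
  40:1348
Giant step factor: 630^(-41) ≡ 179 (mod 1613).
Scan 51·179^i mod 1613 for i = 0, 1, …:
  i=0: 51   i=1: 1064   i=2: 122   i=3: 869
  i=4: 703   i=5: 23   i=6: 891   i=7: 1415
  i=8: 44   i=9: 1424     …   i=13: 431
  i=14: 1338
Match at i=14, j=17: a = 14·41 + 17 = 591.

591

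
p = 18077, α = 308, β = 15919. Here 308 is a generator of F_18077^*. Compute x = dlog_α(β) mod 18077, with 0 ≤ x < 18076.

Baby-step giant-step with m = ceil(sqrt(18076)) = 135.
Baby table (308^j mod 18077 for j=0..134):
  0:1  1:308  2:4479  3:5680  4:14048  5:6381  6:13032  7:762
  8:17772  9:14522  10:7757  11:2992  12:17686  13:6111  14:2180  15:2591
  16:2640  17:17732  18:2202  19:9367  20:10793  21:16153  22:3949  23:5133
  24:8265  25:14840  26:15316  27:17308  28:16226  29:8356  30:6714  31:7134
  32:9955  33:11127  34:10563  35:17621  36:4168  37:277  38:13008  39:11447
  40:661  41:4741  42:14068  43:12541  44:12227  45:5900  46:9500  47:15603
  48:15319  49:155  50:11586  51:7319  52:12704  53:8200  54:12897  55:13413
  56:9648  57:6956  58:9362  59:9253  60:11835  61:11703  62:7201  63:12514
  64:3911  65:11506  66:756  67:15924  68:5725  69:9831  70:9089  71:15554
  72:227  73:15685  74:4421  75:5893  76:7344  77:2327  78:11713  79:10281
  80:3073  81:6480  82:7370  83:10335  84:1628  85:13345  86:6781  87:9693
  88:2739  89:12070  90:11775  91:11300  92:9616  93:15177  94:10650  95:8263
  96:14224  97:6358  98:5948  99:6207  100:13671  101:16804  102:5610  103:10565
  104:160  105:13126  106:11637  107:4950  108:6132  109:8648  110:6265  111:13458
  112:5431  113:9664  114:11884  115:8718  116:9748  117:1602  118:5337  119:16866
  120:6629  121:17108  122:8857  123:16406  124:9565  125:17546  126:17222  127:7815
  128:2779  129:6313  130:10165  131:3499  132:11149  133:17339  134:7697
Giant step factor: 308^(-135) ≡ 2751 (mod 18077).
Scan 15919·2751^i mod 18077 for i = 0, 1, …:
  i=0: 15919   i=1: 10675   i=2: 9877   i=3: 1896
  i=4: 9720   i=5: 3837   i=6: 16696   i=7: 15116
  i=8: 7016   i=9: 12857     …   i=68: 10780
  i=69: 9500
Match at i=69, j=46: x = 69·135 + 46 = 9361.

9361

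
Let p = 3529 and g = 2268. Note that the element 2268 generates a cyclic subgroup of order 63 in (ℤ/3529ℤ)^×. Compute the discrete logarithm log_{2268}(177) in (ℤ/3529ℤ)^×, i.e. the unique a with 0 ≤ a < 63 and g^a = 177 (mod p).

40

Baby-step giant-step with m = ceil(sqrt(63)) = 8.
Baby table (2268^j mod 3529 for j=0..7):
  0:1  1:2268  2:2071  3:3458  4:1306  5:1177  6:1512  7:2557
Giant step factor: 2268^(-8) ≡ 2013 (mod 3529).
Scan 177·2013^i mod 3529 for i = 0, 1, …:
  i=0: 177   i=1: 3401   i=2: 3482   i=3: 672
  i=4: 1129   i=5: 1
Match at i=5, j=0: a = 5·8 + 0 = 40.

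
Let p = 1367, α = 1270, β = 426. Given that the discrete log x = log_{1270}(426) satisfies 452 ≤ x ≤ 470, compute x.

453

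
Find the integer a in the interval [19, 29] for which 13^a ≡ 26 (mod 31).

25

Compute 13^19 mod 31 = 21, then multiply by 13 repeatedly:
  13^19=21  13^20=25  13^21=15  13^22=9  13^23=24
  13^24=2  13^25=26
Found 26 at exponent 25.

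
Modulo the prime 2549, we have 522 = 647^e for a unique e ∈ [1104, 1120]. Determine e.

1108

Compute 647^1104 mod 2549 = 2206, then multiply by 647 repeatedly:
  647^1104=2206  647^1105=2391  647^1106=2283  647^1107=1230  647^1108=522
Found 522 at exponent 1108.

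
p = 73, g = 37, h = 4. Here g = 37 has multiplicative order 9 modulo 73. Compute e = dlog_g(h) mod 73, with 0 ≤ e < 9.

Successive powers of 37 modulo 73:
  37^0=1  37^1=37  37^2=55  37^3=64  37^4=32  37^5=16
  37^6=8  37^7=4
So 37^7 ≡ 4 (mod 73), giving e = 7.

7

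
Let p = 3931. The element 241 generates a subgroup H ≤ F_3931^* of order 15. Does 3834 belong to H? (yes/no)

⟨241⟩ has order 15; its elements mod 3931 are {1, 209, 241, 440, 561, 617, 981, 1547, 3047, 3118, 3161, 3197, 3250, 3313, 3834}.
3834 is in this set.

yes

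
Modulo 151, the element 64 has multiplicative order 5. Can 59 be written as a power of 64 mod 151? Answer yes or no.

59 ∈ ⟨64⟩ iff 59^5 ≡ 1 (mod 151), since |⟨64⟩| = 5.
59^5 mod 151 = 1.
Since 1 = 1, 59 lies in the subgroup.

yes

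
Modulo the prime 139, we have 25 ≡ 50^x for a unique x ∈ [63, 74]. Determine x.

Compute 50^63 mod 139 = 87, then multiply by 50 repeatedly:
  50^63=87  50^64=41  50^65=104  50^66=57  50^67=70
  50^68=25
Found 25 at exponent 68.

68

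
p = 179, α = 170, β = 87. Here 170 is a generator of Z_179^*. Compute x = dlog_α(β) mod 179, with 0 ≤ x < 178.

Baby-step giant-step with m = ceil(sqrt(178)) = 14.
Baby table (170^j mod 179 for j=0..13):
  0:1  1:170  2:81  3:166  4:117  5:21  6:169  7:90
  8:85  9:130  10:83  11:148  12:100  13:174
Giant step factor: 170^(-14) ≡ 4 (mod 179).
Scan 87·4^i mod 179 for i = 0, 1, …:
  i=0: 87   i=1: 169
Match at i=1, j=6: x = 1·14 + 6 = 20.

20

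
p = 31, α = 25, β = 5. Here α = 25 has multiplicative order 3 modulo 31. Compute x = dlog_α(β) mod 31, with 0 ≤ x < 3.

2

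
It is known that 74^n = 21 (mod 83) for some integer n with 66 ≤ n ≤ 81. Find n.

78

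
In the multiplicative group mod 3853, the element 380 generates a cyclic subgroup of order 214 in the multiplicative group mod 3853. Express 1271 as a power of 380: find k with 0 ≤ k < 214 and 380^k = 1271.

8

Successive powers of 380 modulo 3853:
  380^0=1  380^1=380  380^2=1839  380^3=1427  380^4=2840  380^5=360
  380^6=1945  380^7=3177  380^8=1271
So 380^8 ≡ 1271 (mod 3853), giving k = 8.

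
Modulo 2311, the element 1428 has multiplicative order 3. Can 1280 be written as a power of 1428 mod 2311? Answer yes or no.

no

1280 ∈ ⟨1428⟩ iff 1280^3 ≡ 1 (mod 2311), since |⟨1428⟩| = 3.
1280^3 mod 2311 = 385.
Since 385 ≠ 1, 1280 does not lie in the subgroup.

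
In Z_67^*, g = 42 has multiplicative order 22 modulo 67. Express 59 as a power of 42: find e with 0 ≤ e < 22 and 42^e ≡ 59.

Successive powers of 42 modulo 67:
  42^0=1  42^1=42  42^2=22  42^3=53  42^4=15  42^5=27
  42^6=62  42^7=58  42^8=24  42^9=3  42^10=59
So 42^10 ≡ 59 (mod 67), giving e = 10.

10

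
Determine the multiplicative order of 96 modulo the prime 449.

448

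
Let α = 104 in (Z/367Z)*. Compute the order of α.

183

The order of 104 must divide p − 1 = 366 = 2 · 3 · 61.
Divisors: 1, 2, 3, 6, 61, 122, 183, 366.
Check each in increasing order: 104^1 ≡ 104;  104^2 ≡ 173;  104^3 ≡ 9;  104^6 ≡ 81;  104^61 ≡ 83;  104^122 ≡ 283;  104^183 ≡ 1.
Smallest exponent giving 1 is 183.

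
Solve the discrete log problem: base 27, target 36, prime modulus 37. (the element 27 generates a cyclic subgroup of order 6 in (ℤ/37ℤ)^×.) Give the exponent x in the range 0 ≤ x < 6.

Successive powers of 27 modulo 37:
  27^0=1  27^1=27  27^2=26  27^3=36
So 27^3 ≡ 36 (mod 37), giving x = 3.

3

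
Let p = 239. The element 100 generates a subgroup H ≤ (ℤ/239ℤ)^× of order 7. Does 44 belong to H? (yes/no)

44 ∈ ⟨100⟩ iff 44^7 ≡ 1 (mod 239), since |⟨100⟩| = 7.
44^7 mod 239 = 1.
Since 1 = 1, 44 lies in the subgroup.

yes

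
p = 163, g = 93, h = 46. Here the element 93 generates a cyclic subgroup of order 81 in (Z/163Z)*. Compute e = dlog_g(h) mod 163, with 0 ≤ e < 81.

62

Baby-step giant-step with m = ceil(sqrt(81)) = 9.
Baby table (93^j mod 163 for j=0..8):
  0:1  1:93  2:10  3:115  4:100  5:9  6:22  7:90
  8:57
Giant step factor: 93^(-9) ≡ 140 (mod 163).
Scan 46·140^i mod 163 for i = 0, 1, …:
  i=0: 46   i=1: 83   i=2: 47   i=3: 60
  i=4: 87   i=5: 118   i=6: 57
Match at i=6, j=8: e = 6·9 + 8 = 62.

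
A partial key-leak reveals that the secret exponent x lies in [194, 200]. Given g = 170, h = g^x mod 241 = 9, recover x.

196

Compute 170^194 mod 241 = 108, then multiply by 170 repeatedly:
  170^194=108  170^195=44  170^196=9
Found 9 at exponent 196.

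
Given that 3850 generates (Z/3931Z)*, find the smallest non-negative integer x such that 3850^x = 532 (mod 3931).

3894

Baby-step giant-step with m = ceil(sqrt(3930)) = 63.
Baby table (3850^j mod 3931 for j=0..62):
  0:1  1:3850  2:2630  3:3175  4:2271  5:806  6:1541  7:971
  8:3900  9:2511  10:1021  11:3781  12:357  13:2531  14:3332  15:1347
  16:961  17:779  18:3728  19:719  20:726  21:159  22:2845  23:1484
  24:1657  25:3368  26:2362  27:1297  28:1080  29:2933  30:2218  31:1168
  32:3667  33:1729  34:1467  35:3034  36:1899  37:3421  38:2000  39:3102
  40:322  41:1435  42:1695  43:290  44:96  45:86  46:896  47:2113
  48:1811  49:2687  50:2489  51:2803  52:955  53:1265  54:3672  55:1324
  56:2824  57:3185  58:1461  59:3520  60:1843  61:95  62:167
Giant step factor: 3850^(-63) ≡ 3498 (mod 3931).
Scan 532·3498^i mod 3931 for i = 0, 1, …:
  i=0: 532   i=1: 1573   i=2: 2885   i=3: 853
  i=4: 165   i=5: 3244   i=6: 2646   i=7: 2134
  i=8: 3694   i=9: 415     …   i=60: 2245
  i=61: 2803
Match at i=61, j=51: x = 61·63 + 51 = 3894.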